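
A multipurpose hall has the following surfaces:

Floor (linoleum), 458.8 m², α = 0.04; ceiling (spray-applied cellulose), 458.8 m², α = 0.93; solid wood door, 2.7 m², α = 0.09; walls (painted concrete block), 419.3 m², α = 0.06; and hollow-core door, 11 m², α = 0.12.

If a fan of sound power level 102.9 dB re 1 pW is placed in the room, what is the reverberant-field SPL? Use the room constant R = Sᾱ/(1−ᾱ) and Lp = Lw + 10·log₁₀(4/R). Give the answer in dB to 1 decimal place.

80.3 dB

A = 471.757 sabins; S = 1350.6 m².
ᾱ = 471.757/1350.6 = 0.3493; R = Sᾱ/(1−ᾱ) = 471.757/(1−0.3493) = 724.999 m².
Lp = Lw + 10 log₁₀(4/R) = 102.9 -22.58 = 80.3 dB.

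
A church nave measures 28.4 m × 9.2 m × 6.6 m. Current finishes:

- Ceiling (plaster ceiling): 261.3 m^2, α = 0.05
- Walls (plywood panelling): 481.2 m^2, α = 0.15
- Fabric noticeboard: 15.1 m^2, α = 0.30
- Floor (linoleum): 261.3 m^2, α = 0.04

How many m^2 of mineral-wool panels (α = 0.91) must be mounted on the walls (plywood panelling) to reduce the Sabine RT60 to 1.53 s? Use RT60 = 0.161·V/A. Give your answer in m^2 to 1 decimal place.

106.9

Equivalent absorption area: A₁ = 261.3×0.05 + 481.2×0.15 + 15.1×0.30 + 261.3×0.04 = 100.227 m^2.
Required A₂ = 0.161·1724.448/1.53 = 181.462 sabins.
Absorption to add: 181.462 − 100.227 = 81.235 sabins.
Net gain per m^2: Δα = 0.91 − 0.15 = 0.76.
Area = ΔA/Δα = 81.235/0.76 = 106.9 m^2.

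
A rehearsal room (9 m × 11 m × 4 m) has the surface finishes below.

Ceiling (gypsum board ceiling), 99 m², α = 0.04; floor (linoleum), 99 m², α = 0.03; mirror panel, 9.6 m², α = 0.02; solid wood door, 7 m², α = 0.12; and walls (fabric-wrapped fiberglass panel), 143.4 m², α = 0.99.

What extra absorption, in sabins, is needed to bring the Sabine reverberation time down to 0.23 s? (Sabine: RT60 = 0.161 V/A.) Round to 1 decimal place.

127.3 sabins

Equivalent absorption area: A₁ = 99·0.04 + 99·0.03 + 9.6·0.02 + 7·0.12 + 143.4·0.99 = 149.928 m².
Target A₂ = 0.161·396/0.23 = 277.200 sabins (V = 396 m³).
ΔA = A₂ − A₁ = 277.200 − 149.928 = 127.3 sabins.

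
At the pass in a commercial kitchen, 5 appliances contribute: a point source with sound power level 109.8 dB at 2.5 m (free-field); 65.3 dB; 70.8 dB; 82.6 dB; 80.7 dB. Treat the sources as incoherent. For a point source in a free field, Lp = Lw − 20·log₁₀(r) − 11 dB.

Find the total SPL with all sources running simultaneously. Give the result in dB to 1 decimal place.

Source at 2.5 m: Lp = 109.8 − 20·log₁₀(2.5) − 11 = 90.8 dB.
Converting to relative power and adding: 10^(90.8/10) + 10^(65.3/10) + 10^(70.8/10) + 10^(82.6/10) + 10^(80.7/10) = 1.517e+09.
L_total = 10·log₁₀(1.517e+09) = 91.8 dB.

91.8 dB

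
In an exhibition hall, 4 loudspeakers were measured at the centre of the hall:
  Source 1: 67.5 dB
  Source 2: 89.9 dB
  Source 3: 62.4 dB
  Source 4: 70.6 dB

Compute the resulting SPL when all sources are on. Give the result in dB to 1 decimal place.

90.0 dB

Σ 10^(Lᵢ/10) = 9.961e+08.
Back to dB: 10·log₁₀ Σ = 90.0 dB.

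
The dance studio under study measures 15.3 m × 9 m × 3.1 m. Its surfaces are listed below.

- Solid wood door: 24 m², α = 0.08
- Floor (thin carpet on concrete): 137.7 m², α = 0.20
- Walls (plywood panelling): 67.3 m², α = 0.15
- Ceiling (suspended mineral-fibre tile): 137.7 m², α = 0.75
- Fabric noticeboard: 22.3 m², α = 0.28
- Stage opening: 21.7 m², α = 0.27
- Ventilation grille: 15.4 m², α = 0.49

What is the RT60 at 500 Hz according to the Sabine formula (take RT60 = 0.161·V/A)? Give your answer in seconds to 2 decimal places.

Equivalent absorption area: A = 24*0.08 + 137.7*0.20 + 67.3*0.15 + 137.7*0.75 + 22.3*0.28 + 21.7*0.27 + 15.4*0.49 = 162.479 m².
Room volume: 426.87 m³.
Sabine: RT60 = 0.161 × 426.87 / 162.479 = 0.42 s.

0.42 s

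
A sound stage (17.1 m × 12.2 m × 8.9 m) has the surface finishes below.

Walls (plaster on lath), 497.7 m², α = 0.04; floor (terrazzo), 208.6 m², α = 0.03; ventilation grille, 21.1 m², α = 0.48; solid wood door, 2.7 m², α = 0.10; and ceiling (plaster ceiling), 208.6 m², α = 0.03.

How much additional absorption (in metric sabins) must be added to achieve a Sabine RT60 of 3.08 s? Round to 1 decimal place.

Summing Sᵢαᵢ: 19.908 + 6.258 + 10.128 + 0.270 + 6.258 → A₁ = 42.822 sabins.
For T = 3.08 s, need A₂ = 0.161·V/T = 0.161·1856.718/3.08 = 97.056 sabins.
Additional absorption ΔA = 97.056 − 42.822 = 54.2 sabins.

54.2 sabins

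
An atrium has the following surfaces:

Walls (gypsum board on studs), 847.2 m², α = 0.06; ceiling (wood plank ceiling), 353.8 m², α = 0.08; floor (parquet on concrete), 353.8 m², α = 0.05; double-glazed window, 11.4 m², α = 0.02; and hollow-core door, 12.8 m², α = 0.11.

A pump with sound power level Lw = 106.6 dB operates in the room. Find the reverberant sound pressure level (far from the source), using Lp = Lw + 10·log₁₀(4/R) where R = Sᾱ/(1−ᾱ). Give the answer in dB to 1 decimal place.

A = 98.462 sabins; S = 1579.0 m².
ᾱ = 0.0624, so room constant R = A/(1−ᾱ) = 105.015 m².
Lp = Lw + 10 log₁₀(4/R) = 106.6 -14.19 = 92.4 dB.

92.4 dB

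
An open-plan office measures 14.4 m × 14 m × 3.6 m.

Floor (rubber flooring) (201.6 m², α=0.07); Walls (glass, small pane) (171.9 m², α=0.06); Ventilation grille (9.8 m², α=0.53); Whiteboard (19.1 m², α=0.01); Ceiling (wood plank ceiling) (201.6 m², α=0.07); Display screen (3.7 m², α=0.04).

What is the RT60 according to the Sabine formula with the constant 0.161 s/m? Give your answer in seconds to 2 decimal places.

2.65 seconds

A = Σ Sᵢαᵢ = 201.6*0.07 + 171.9*0.06 + 9.8*0.53 + 19.1*0.01 + 201.6*0.07 + 3.7*0.04 = 44.071 sabins.
Volume V = 14.4 × 14 × 3.6 = 725.76 m³.
T = 0.161 V/A = 0.161·725.76/44.071 = 2.65 s.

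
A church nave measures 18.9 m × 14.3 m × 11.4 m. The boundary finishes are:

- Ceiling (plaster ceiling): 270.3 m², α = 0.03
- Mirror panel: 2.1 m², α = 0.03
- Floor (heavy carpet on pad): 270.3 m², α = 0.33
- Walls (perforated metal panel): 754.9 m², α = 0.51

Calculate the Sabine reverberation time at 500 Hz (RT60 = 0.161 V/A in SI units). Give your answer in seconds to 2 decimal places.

A = Σ Sᵢαᵢ = 270.3×0.03 + 2.1×0.03 + 270.3×0.33 + 754.9×0.51 = 482.370 sabins.
V = 18.9·14.3·11.4 = 3081.078 m³.
Sabine: RT60 = 0.161 × 3081.078 / 482.370 = 1.03 s.

1.03 seconds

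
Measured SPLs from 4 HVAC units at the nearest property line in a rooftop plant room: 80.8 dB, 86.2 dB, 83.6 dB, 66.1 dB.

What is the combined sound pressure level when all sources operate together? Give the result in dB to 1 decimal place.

Σ 10^(Lᵢ/10) = 7.703e+08.
L_total = 10·log₁₀(7.703e+08) = 88.9 dB.

88.9 dB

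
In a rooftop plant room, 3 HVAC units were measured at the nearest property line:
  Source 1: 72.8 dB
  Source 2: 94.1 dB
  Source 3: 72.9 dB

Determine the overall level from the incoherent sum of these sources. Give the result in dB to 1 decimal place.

Converting to relative power and adding: 10^(72.8/10) + 10^(94.1/10) + 10^(72.9/10) = 2.609e+09.
Back to dB: 10·log₁₀ Σ = 94.2 dB.

94.2 dB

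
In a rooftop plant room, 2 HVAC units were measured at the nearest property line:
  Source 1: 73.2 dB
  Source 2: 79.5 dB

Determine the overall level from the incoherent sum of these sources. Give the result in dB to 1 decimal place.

Σ 10^(Lᵢ/10) = 1.1e+08.
Combined level = 10 log₁₀(1.1e+08) = 80.4 dB.

80.4 dB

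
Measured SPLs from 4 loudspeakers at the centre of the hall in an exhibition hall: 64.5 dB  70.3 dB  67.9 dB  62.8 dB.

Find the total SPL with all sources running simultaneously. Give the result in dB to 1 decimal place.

Sum in the linear (power) domain: Σ 10^(Lᵢ/10) = 10^(64.5/10) + 10^(70.3/10) + 10^(67.9/10) + 10^(62.8/10) = 2.16e+07.
Combined level = 10 log₁₀(2.16e+07) = 73.3 dB.

73.3 dB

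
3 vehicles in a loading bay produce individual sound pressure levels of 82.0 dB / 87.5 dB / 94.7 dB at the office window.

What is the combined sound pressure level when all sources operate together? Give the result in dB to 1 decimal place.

Sum in the linear (power) domain: Σ 10^(Lᵢ/10) = 10^(82.0/10) + 10^(87.5/10) + 10^(94.7/10) = 3.672e+09.
L_total = 10·log₁₀(3.672e+09) = 95.6 dB.

95.6 dB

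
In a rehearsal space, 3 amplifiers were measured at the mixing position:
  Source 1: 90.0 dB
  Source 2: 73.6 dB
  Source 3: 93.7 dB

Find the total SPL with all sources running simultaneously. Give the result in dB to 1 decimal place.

95.3 dB

Σ 10^(Lᵢ/10) = 3.367e+09.
Back to dB: 10·log₁₀ Σ = 95.3 dB.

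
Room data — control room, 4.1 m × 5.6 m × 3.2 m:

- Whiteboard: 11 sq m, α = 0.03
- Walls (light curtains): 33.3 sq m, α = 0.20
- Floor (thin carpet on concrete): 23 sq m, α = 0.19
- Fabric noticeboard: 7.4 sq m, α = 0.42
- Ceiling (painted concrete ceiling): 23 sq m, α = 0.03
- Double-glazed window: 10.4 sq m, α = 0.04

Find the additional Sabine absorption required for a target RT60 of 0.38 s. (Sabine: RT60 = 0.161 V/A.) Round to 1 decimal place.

15.6 sabins

A₁ = Σ Sᵢαᵢ = 11·0.03 + 33.3·0.20 + 23·0.19 + 7.4·0.42 + 23·0.03 + 10.4·0.04 = 15.574 sabins.
Target A₂ = 0.161·73.472/0.38 = 31.129 sabins (V = 73.472 m³).
ΔA = A₂ − A₁ = 31.129 − 15.574 = 15.6 sabins.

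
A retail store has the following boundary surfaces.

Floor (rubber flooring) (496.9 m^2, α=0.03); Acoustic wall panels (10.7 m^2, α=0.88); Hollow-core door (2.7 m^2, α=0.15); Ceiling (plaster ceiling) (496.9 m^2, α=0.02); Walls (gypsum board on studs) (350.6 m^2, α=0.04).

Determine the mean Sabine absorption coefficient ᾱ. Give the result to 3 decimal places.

Total surface area S = 1357.8 m^2.
Weighted sum Σ Sα = 48.690.
ᾱ = A/S = 0.036.

0.036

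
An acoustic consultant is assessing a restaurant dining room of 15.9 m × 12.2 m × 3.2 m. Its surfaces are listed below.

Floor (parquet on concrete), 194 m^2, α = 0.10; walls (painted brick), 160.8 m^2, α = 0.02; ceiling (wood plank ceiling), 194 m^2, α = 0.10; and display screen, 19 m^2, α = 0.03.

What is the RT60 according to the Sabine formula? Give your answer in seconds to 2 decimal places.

2.35 s

Equivalent absorption area: A = 194·0.10 + 160.8·0.02 + 194·0.10 + 19·0.03 = 42.586 m^2.
V = 15.9·12.2·3.2 = 620.736 m³.
RT60 = 0.161 · V / A = 0.161 × 620.736 / 42.586 = 2.35 s.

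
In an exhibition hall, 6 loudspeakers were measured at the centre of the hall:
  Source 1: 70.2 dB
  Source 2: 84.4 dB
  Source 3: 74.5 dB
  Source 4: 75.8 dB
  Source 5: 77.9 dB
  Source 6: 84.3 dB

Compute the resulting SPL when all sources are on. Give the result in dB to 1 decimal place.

Sum in the linear (power) domain: Σ 10^(Lᵢ/10) = 10^(70.2/10) + 10^(84.4/10) + 10^(74.5/10) + 10^(75.8/10) + 10^(77.9/10) + 10^(84.3/10) = 6.829e+08.
L_total = 10·log₁₀(6.829e+08) = 88.3 dB.

88.3 dB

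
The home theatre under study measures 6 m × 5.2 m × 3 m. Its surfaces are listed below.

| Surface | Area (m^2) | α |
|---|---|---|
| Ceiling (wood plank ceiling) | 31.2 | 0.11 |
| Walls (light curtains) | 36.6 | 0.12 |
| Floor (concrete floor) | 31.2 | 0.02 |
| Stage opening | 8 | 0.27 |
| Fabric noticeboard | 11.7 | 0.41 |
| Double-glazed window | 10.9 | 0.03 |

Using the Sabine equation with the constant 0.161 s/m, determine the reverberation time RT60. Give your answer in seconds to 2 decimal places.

Equivalent absorption area: A = 31.2*0.11 + 36.6*0.12 + 31.2*0.02 + 8*0.27 + 11.7*0.41 + 10.9*0.03 = 15.732 m^2.
V = 6·5.2·3 = 93.6 m³.
T = 0.161 V/A = 0.161·93.6/15.732 = 0.96 s.

0.96 sec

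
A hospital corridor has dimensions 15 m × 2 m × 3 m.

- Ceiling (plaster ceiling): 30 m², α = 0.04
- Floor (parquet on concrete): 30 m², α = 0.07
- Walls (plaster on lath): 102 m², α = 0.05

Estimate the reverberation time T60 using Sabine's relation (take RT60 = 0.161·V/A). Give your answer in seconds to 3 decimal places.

1.725 seconds

Summing Sᵢαᵢ: 1.200 + 2.100 + 5.100 → A = 8.400 sabins.
V = 15·2·3 = 90 m³.
RT60 = 0.161 · V / A = 0.161 × 90 / 8.400 = 1.725 s.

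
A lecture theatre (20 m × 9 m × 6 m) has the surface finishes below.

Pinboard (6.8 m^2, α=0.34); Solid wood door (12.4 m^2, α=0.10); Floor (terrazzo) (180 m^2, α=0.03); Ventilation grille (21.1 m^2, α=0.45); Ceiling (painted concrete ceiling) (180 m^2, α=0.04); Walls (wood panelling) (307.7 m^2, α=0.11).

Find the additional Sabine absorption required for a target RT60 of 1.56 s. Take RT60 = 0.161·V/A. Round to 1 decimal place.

Total absorption A₁ = 6.8·0.34 + 12.4·0.10 + 180·0.03 + 21.1·0.45 + 180·0.04 + 307.7·0.11
  = 2.312 + 1.240 + 5.400 + 9.495 + 7.200 + 33.847 = 59.494 m^2 sabins.
V = 1080 m³. Required absorption A₂ = 0.161 × 1080 / 1.56 = 111.462 sabins.
Shortfall: 111.462 − 59.494 = 52.0 sabins.

52.0 sabins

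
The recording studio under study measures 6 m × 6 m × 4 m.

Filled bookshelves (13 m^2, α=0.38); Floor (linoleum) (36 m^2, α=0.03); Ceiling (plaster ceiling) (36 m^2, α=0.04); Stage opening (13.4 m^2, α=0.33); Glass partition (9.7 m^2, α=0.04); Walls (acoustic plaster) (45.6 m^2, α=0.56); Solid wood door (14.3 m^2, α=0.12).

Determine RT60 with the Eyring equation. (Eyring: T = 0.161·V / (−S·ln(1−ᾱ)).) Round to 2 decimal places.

0.51 s

Total surface area S = 13 + 36 + 36 + 13.4 + 9.7 + 45.6 + 14.3 = 168.0 m^2.
Σ(Sᵢαᵢ) = 13×0.38 + 36×0.03 + 36×0.04 + 13.4×0.33 + 9.7×0.04 + 45.6×0.56 + 14.3×0.12 = 39.522.
ᾱ = 39.522 / 168.0 = 0.2352.
−S·ln(1−ᾱ) = −168.0 × ln(1 − 0.2352) = 45.048.
V = 6 × 6 × 4 = 144 m³.
RT60 = 0.161 × 144 / 45.048 = 0.51 s.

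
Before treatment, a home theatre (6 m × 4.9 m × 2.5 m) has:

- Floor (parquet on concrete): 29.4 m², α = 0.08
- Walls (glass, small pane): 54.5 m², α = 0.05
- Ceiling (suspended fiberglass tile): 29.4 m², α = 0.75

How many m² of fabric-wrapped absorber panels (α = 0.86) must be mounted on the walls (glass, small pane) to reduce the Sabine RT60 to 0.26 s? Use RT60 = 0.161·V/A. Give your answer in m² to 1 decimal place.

22.7

Total absorption A₁ = 29.4×0.08 + 54.5×0.05 + 29.4×0.75
  = 2.352 + 2.725 + 22.050 = 27.127 m² sabins.
Required A₂ = 0.161·73.5/0.26 = 45.513 sabins.
ΔA needed = 45.513 − 27.127 = 18.386 sabins.
Each m² of panel replacing the walls (glass, small pane) adds (0.86 − 0.05) = 0.81 sabins.
Panel area = 18.386 / 0.81 = 22.7 m².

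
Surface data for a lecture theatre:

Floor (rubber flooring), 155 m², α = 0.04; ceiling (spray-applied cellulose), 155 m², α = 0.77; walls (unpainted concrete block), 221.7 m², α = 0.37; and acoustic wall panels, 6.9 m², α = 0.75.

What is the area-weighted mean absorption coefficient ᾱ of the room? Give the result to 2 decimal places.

Total surface area S = 538.6 m².
Weighted sum Σ Sα = 212.754.
ᾱ = A/S = 0.40.

0.40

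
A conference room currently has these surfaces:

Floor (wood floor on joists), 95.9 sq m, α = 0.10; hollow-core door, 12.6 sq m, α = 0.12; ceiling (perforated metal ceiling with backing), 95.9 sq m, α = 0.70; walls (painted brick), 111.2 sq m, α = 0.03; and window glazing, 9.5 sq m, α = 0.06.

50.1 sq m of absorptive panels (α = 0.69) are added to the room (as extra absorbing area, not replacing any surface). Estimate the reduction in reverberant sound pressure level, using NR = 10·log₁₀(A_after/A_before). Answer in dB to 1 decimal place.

1.5 dB

Total absorption A_before = 95.9·0.10 + 12.6·0.12 + 95.9·0.70 + 111.2·0.03 + 9.5·0.06
  = 9.590 + 1.512 + 67.130 + 3.336 + 0.570 = 82.138 sq m sabins.
Treatment contributes 50.1·0.69 = 34.569 sabins.
New total A_after = 116.707 sabins.
NR = 10·log₁₀(116.707/82.138) = 1.5 dB.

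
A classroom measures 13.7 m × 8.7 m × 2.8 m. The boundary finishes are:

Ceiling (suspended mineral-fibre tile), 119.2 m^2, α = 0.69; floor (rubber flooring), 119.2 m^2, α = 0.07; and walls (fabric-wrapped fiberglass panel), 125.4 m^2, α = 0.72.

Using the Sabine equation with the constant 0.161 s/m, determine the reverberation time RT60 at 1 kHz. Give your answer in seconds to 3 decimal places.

0.297 s

Equivalent absorption area: A = 119.2·0.69 + 119.2·0.07 + 125.4·0.72 = 180.880 m^2.
Volume V = 13.7 × 8.7 × 2.8 = 333.732 m³.
RT60 = 0.161 · V / A = 0.161 × 333.732 / 180.880 = 0.297 s.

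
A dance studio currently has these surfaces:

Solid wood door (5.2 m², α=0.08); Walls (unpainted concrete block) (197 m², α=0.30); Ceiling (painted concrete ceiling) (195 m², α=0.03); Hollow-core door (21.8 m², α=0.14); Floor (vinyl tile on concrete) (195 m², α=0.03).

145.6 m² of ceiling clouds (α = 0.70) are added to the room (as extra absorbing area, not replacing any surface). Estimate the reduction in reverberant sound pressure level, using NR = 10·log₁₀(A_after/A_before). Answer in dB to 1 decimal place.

Summing Sᵢαᵢ: 0.416 + 59.100 + 5.850 + 3.052 + 5.850 → A_before = 74.268 sabins.
Treatment contributes 145.6·0.70 = 101.920 sabins.
New total A_after = 176.188 sabins.
Reduction = 10 log₁₀(A_after/A_before) = 10 log₁₀(2.3723) = 3.8 dB.

3.8 dB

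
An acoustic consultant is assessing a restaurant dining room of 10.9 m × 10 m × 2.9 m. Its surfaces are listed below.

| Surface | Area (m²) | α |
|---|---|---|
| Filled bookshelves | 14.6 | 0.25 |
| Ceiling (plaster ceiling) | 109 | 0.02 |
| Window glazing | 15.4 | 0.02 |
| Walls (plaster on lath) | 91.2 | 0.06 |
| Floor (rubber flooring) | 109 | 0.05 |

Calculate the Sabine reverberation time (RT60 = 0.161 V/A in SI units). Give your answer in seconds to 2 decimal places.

A = Σ Sᵢαᵢ = 14.6×0.25 + 109×0.02 + 15.4×0.02 + 91.2×0.06 + 109×0.05 = 17.060 sabins.
Room volume: 316.1 m³.
RT60 = 0.161 · V / A = 0.161 × 316.1 / 17.060 = 2.98 s.

2.98 seconds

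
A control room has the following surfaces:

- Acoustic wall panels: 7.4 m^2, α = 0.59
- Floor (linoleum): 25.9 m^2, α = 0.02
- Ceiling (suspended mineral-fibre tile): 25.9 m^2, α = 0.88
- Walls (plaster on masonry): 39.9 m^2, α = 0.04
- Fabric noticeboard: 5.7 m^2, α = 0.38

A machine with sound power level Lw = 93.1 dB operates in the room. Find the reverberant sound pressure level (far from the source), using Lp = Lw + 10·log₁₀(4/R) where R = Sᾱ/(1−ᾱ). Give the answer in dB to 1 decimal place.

A = 31.438 sabins; S = 104.8 m^2.
ᾱ = 31.438/104.8 = 0.3000; R = Sᾱ/(1−ᾱ) = 31.438/(1−0.3000) = 44.911 m^2.
Lp = 93.1 + 10·log₁₀(4/44.911) = 93.1 + (-10.50) = 82.6 dB.

82.6 dB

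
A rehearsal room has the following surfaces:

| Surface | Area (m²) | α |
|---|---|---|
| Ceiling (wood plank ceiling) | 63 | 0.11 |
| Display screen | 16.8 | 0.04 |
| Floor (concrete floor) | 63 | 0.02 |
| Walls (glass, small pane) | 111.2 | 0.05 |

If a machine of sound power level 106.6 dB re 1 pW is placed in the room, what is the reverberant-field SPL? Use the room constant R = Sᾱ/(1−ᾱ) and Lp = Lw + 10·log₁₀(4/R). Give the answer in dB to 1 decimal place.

100.8 dB

A = 14.422 sabins; S = 254.0 m².
ᾱ = 0.0568, so room constant R = A/(1−ᾱ) = 15.291 m².
Lp = 106.6 + 10·log₁₀(4/15.291) = 106.6 + (-5.82) = 100.8 dB.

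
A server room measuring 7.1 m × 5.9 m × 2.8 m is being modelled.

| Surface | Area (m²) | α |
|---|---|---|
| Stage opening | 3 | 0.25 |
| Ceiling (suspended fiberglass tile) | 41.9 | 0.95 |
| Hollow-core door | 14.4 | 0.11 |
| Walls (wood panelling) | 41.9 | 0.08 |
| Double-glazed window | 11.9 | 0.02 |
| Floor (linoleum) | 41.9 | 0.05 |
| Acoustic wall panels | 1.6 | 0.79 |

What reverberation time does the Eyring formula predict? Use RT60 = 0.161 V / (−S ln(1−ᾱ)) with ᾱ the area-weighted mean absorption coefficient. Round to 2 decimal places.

0.32 sec

Total surface area S = 3 + 41.9 + 14.4 + 41.9 + 11.9 + 41.9 + 1.6 = 156.6 m².
Absorption A = 3×0.25 + 41.9×0.95 + 14.4×0.11 + 41.9×0.08 + 11.9×0.02 + 41.9×0.05 + 1.6×0.79 = 49.088 sabins.
Mean coefficient ᾱ = A/S = 0.3135.
−S·ln(1−ᾱ) = −156.6 × ln(1 − 0.3135) = 58.905.
V = 7.1 × 5.9 × 2.8 = 117.292 m³.
T = 0.161·V/[−S·ln(1−ᾱ)] = 0.161·117.292/58.905 = 0.32 s.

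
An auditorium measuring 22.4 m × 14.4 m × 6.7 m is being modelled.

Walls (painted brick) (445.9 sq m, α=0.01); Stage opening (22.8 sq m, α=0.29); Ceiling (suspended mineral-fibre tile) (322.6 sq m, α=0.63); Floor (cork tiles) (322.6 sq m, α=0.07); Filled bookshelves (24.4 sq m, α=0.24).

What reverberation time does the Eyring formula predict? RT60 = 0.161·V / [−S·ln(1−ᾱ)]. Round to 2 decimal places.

S = Σ Sᵢ = 1138.3 sq m.
Absorption A = 445.9×0.01 + 22.8×0.29 + 322.6×0.63 + 322.6×0.07 + 24.4×0.24 = 242.747 sabins.
Mean coefficient ᾱ = A/S = 0.2133.
Eyring denominator: −S ln(1−ᾱ) = 273.088.
V = 22.4 × 14.4 × 6.7 = 2161.152 m³.
T = 0.161·V/[−S·ln(1−ᾱ)] = 0.161·2161.152/273.088 = 1.27 s.

1.27 sec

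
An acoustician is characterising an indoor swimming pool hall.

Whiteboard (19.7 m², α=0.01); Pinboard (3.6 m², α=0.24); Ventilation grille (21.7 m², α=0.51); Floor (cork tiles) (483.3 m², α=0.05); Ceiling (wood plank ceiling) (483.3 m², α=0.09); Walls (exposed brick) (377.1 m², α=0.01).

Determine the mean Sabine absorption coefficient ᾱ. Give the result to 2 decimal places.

Total surface area S = 1388.7 m².
Weighted sum Σ Sα = 83.561.
ᾱ = 83.561 / 1388.7 = 0.06.

0.06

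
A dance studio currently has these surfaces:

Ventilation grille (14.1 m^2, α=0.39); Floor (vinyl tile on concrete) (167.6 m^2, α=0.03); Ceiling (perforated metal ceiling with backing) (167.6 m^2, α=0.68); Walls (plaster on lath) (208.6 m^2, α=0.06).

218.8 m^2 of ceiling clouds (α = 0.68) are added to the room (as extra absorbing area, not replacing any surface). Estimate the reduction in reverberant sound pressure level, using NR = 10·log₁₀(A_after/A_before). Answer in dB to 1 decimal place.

3.2 dB

A_before = Σ Sᵢαᵢ = 14.1×0.39 + 167.6×0.03 + 167.6×0.68 + 208.6×0.06 = 137.011 sabins.
Treatment contributes 218.8·0.68 = 148.784 sabins.
New total A_after = 285.795 sabins.
Reduction = 10 log₁₀(A_after/A_before) = 10 log₁₀(2.0859) = 3.2 dB.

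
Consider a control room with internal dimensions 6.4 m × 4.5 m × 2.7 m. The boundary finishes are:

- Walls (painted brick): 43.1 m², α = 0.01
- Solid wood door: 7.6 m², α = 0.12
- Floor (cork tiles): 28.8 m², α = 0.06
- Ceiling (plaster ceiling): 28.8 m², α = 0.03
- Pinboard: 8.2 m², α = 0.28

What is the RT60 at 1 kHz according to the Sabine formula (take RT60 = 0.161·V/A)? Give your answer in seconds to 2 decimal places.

2.01 sec

Total absorption A = 43.1×0.01 + 7.6×0.12 + 28.8×0.06 + 28.8×0.03 + 8.2×0.28
  = 0.431 + 0.912 + 1.728 + 0.864 + 2.296 = 6.231 m² sabins.
Room volume: 77.76 m³.
T = 0.161 V/A = 0.161·77.76/6.231 = 2.01 s.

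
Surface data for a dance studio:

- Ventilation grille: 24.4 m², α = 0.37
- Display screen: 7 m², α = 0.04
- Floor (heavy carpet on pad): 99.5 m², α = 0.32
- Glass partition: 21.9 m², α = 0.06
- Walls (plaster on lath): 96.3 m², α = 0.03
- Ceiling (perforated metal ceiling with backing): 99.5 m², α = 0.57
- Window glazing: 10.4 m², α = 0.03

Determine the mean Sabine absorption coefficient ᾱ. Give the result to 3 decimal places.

0.285

S = Σ Sᵢ = 24.4 + 7 + 99.5 + 21.9 + 96.3 + 99.5 + 10.4 = 359.0 m².
Σ(Sᵢαᵢ) = 24.4·0.37 + 7·0.04 + 99.5·0.32 + 21.9·0.06 + 96.3·0.03 + 99.5·0.57 + 10.4·0.03 = 102.378.
ᾱ = A/S = 0.285.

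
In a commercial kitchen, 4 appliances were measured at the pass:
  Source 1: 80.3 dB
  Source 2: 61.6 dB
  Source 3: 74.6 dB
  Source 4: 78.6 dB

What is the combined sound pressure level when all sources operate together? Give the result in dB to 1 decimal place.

Sum in the linear (power) domain: Σ 10^(Lᵢ/10) = 10^(80.3/10) + 10^(61.6/10) + 10^(74.6/10) + 10^(78.6/10) = 2.099e+08.
L_total = 10·log₁₀(2.099e+08) = 83.2 dB.

83.2 dB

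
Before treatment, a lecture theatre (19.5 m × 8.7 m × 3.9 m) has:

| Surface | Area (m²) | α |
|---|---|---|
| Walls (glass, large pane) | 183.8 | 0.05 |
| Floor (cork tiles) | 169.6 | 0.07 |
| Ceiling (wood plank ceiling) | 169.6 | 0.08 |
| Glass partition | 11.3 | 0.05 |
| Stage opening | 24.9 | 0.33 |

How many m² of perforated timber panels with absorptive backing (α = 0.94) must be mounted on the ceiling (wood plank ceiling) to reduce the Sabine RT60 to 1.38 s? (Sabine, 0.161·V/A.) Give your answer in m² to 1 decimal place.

Summing Sᵢαᵢ: 9.190 + 11.872 + 13.568 + 0.565 + 8.217 → A₁ = 43.412 sabins.
V = 661.635 m³. Target absorption A₂ = 0.161 × 661.635 / 1.38 = 77.191 sabins.
Absorption to add: 77.191 − 43.412 = 33.779 sabins.
Each m² of panel replacing the ceiling (wood plank ceiling) adds (0.94 − 0.08) = 0.86 sabins.
Area = ΔA/Δα = 33.779/0.86 = 39.3 m².

39.3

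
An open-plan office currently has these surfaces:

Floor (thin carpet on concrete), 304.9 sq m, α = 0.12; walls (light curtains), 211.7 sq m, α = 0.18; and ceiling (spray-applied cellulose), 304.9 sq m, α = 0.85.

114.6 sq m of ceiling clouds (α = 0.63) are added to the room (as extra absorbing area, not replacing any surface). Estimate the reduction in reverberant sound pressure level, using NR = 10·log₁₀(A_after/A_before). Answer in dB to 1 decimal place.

0.9 dB

Total absorption A_before = 304.9×0.12 + 211.7×0.18 + 304.9×0.85
  = 36.588 + 38.106 + 259.165 = 333.859 sq m sabins.
Treatment contributes 114.6·0.63 = 72.198 sabins.
New total A_after = 406.057 sabins.
NR = 10·log₁₀(406.057/333.859) = 0.9 dB.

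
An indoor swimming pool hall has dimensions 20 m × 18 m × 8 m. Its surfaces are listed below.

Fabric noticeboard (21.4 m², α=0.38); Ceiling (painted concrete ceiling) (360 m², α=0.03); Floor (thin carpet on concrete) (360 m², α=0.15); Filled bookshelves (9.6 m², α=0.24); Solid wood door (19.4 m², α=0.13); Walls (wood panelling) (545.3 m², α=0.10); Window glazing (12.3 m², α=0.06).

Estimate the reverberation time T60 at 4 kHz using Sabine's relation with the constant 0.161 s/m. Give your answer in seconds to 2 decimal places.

3.49 s

Equivalent absorption area: A = 21.4·0.38 + 360·0.03 + 360·0.15 + 9.6·0.24 + 19.4·0.13 + 545.3·0.10 + 12.3·0.06 = 133.026 m².
Room volume: 2880 m³.
Sabine: RT60 = 0.161 × 2880 / 133.026 = 3.49 s.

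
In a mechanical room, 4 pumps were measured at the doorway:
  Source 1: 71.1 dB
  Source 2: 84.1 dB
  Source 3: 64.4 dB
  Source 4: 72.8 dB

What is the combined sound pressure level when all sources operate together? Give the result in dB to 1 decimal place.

84.6 dB

Sum in the linear (power) domain: Σ 10^(Lᵢ/10) = 10^(71.1/10) + 10^(84.1/10) + 10^(64.4/10) + 10^(72.8/10) = 2.917e+08.
Back to dB: 10·log₁₀ Σ = 84.6 dB.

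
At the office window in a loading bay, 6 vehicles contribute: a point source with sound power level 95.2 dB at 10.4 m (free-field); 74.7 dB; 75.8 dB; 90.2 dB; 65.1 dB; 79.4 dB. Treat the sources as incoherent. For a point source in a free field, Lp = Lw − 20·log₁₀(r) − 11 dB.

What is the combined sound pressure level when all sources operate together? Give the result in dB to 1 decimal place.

90.8 dB

Source at 10.4 m: Lp = 95.2 − 20·log₁₀(10.4) − 11 = 63.9 dB.
Σ 10^(Lᵢ/10) = 1.207e+09.
Combined level = 10 log₁₀(1.207e+09) = 90.8 dB.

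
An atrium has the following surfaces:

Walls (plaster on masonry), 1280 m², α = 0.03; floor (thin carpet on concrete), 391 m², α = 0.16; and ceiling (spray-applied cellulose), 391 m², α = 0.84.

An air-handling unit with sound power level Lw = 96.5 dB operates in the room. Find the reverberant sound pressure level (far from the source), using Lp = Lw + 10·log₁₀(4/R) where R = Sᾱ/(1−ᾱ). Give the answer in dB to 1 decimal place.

75.2 dB

Σ(Sᵢαᵢ) = 1280·0.03 + 391·0.16 + 391·0.84 = 429.400; total area S = 2062.0 m².
ᾱ = 429.400/2062.0 = 0.2082; R = Sᾱ/(1−ᾱ) = 429.400/(1−0.2082) = 542.309 m².
Lp = Lw + 10 log₁₀(4/R) = 96.5 -21.32 = 75.2 dB.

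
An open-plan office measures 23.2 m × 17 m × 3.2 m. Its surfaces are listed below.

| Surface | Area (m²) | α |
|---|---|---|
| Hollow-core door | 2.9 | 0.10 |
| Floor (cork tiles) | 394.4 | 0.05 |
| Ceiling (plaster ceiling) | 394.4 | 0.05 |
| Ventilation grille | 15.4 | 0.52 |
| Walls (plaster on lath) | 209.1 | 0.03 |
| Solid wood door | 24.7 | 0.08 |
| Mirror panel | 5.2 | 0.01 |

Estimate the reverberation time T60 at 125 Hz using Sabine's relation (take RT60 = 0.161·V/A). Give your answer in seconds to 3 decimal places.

Summing Sᵢαᵢ: 0.290 + 19.720 + 19.720 + 8.008 + 6.273 + 1.976 + 0.052 → A = 56.039 sabins.
V = 23.2·17·3.2 = 1262.08 m³.
T = 0.161 V/A = 0.161·1262.08/56.039 = 3.626 s.

3.626 s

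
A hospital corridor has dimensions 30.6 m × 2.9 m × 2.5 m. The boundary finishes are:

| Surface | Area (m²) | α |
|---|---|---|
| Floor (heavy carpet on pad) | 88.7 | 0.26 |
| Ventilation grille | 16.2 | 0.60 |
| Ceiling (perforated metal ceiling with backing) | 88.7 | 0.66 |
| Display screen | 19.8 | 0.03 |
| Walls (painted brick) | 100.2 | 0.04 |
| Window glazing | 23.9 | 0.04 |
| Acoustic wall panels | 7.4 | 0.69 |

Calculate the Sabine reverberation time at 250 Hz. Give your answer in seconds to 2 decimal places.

0.35 seconds

Summing Sᵢαᵢ: 23.062 + 9.720 + 58.542 + 0.594 + 4.008 + 0.956 + 5.106 → A = 101.988 sabins.
V = 30.6·2.9·2.5 = 221.85 m³.
Sabine: RT60 = 0.161 × 221.85 / 101.988 = 0.35 s.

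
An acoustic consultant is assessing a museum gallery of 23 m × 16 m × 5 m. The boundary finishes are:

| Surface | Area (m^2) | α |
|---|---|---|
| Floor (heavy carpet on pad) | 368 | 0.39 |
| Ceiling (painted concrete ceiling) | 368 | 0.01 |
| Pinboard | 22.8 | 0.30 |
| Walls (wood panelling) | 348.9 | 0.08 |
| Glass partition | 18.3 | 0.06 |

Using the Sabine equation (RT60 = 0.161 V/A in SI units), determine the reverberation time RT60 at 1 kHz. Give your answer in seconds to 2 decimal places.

Total absorption A = 368*0.39 + 368*0.01 + 22.8*0.30 + 348.9*0.08 + 18.3*0.06
  = 143.520 + 3.680 + 6.840 + 27.912 + 1.098 = 183.050 m^2 sabins.
Room volume: 1840 m³.
Sabine: RT60 = 0.161 × 1840 / 183.050 = 1.62 s.

1.62 sec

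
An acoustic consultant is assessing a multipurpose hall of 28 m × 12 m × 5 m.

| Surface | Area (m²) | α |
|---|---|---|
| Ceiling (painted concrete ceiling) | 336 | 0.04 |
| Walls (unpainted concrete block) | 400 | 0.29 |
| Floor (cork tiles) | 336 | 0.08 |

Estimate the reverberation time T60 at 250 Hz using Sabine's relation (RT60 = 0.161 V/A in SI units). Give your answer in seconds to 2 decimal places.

1.73 s

Summing Sᵢαᵢ: 13.440 + 116.000 + 26.880 → A = 156.320 sabins.
V = 28·12·5 = 1680 m³.
T = 0.161 V/A = 0.161·1680/156.320 = 1.73 s.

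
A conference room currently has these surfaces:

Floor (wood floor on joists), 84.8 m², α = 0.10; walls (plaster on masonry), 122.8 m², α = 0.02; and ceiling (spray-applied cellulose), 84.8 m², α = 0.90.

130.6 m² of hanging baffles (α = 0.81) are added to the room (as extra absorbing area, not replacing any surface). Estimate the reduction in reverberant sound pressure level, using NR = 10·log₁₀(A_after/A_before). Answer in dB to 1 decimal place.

3.4 dB

Total absorption A_before = 84.8*0.10 + 122.8*0.02 + 84.8*0.90
  = 8.480 + 2.456 + 76.320 = 87.256 m² sabins.
Treatment contributes 130.6·0.81 = 105.786 sabins.
A_after = 87.256 + 105.786 = 193.042 sabins.
Reduction = 10 log₁₀(A_after/A_before) = 10 log₁₀(2.2124) = 3.4 dB.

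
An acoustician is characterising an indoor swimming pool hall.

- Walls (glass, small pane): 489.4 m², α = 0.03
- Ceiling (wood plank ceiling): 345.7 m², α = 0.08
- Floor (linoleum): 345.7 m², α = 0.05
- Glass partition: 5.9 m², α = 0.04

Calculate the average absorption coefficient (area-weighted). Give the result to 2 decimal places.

Total surface area S = 1186.7 m².
A = 489.4·0.03 + 345.7·0.08 + 345.7·0.05 + 5.9·0.04 = 59.859 sabins.
ᾱ = 59.859 / 1186.7 = 0.05.

0.05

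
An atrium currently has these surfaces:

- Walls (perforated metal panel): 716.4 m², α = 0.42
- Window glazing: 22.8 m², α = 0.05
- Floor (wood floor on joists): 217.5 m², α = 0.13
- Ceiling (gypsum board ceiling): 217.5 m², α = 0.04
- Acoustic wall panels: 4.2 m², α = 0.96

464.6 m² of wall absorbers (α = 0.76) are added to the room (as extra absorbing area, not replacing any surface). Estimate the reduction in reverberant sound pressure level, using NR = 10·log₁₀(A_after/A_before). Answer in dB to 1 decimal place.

Summing Sᵢαᵢ: 300.888 + 1.140 + 28.275 + 8.700 + 4.032 → A_before = 343.035 sabins.
Added absorption = 464.6 × 0.76 = 353.096 sabins.
New total A_after = 696.131 sabins.
Reduction = 10 log₁₀(A_after/A_before) = 10 log₁₀(2.0293) = 3.1 dB.

3.1 dB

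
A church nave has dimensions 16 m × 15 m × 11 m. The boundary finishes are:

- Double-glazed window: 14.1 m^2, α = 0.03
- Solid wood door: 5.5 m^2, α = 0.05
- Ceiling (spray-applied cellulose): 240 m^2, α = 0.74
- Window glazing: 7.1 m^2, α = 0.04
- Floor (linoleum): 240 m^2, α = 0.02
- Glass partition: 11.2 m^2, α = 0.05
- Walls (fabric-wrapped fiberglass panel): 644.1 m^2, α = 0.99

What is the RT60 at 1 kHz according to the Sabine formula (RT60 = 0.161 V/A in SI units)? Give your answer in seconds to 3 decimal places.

Summing Sᵢαᵢ: 0.423 + 0.275 + 177.600 + 0.284 + 4.800 + 0.560 + 637.659 → A = 821.601 sabins.
V = 16·15·11 = 2640 m³.
T = 0.161 V/A = 0.161·2640/821.601 = 0.517 s.

0.517 seconds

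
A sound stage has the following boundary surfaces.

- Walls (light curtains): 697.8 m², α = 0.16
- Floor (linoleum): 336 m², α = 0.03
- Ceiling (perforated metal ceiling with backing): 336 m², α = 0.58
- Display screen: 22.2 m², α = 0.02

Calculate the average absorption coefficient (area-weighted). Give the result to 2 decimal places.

0.23

Total surface area S = 1392.0 m².
A = 697.8*0.16 + 336*0.03 + 336*0.58 + 22.2*0.02 = 317.052 sabins.
ᾱ = 317.052 / 1392.0 = 0.23.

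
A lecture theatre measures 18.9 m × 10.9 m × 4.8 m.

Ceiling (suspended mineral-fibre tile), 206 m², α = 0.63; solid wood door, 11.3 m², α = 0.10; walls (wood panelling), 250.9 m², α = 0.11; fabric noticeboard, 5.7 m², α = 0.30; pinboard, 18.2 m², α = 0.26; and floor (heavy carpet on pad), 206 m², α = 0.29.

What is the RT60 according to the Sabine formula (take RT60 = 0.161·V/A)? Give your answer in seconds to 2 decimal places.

0.71 s

Equivalent absorption area: A = 206*0.63 + 11.3*0.10 + 250.9*0.11 + 5.7*0.30 + 18.2*0.26 + 206*0.29 = 224.691 m².
Room volume: 988.848 m³.
RT60 = 0.161 · V / A = 0.161 × 988.848 / 224.691 = 0.71 s.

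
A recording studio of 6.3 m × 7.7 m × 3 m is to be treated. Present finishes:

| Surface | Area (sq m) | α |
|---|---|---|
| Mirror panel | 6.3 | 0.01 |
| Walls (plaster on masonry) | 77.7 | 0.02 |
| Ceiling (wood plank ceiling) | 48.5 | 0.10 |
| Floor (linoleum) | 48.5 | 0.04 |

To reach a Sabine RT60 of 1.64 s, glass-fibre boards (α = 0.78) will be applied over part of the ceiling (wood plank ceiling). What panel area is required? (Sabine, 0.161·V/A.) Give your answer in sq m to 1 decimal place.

Summing Sᵢαᵢ: 0.063 + 1.554 + 4.850 + 1.940 → A₁ = 8.407 sabins.
V = 145.53 m³. Target absorption A₂ = 0.161 × 145.53 / 1.64 = 14.287 sabins.
ΔA needed = 14.287 − 8.407 = 5.880 sabins.
Net gain per sq m: Δα = 0.78 − 0.10 = 0.68.
Panel area = 5.880 / 0.68 = 8.6 sq m.

8.6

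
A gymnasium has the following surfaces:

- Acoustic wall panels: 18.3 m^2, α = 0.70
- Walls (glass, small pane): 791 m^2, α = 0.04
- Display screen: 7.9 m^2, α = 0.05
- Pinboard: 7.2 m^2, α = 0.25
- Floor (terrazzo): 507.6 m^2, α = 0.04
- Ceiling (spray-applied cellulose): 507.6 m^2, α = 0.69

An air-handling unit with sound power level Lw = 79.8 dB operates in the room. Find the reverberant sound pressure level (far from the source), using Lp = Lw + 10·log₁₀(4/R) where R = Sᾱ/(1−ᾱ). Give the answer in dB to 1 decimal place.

Σ(Sᵢαᵢ) = 18.3·0.70 + 791·0.04 + 7.9·0.05 + 7.2·0.25 + 507.6·0.04 + 507.6·0.69 = 417.193; total area S = 1839.6 m^2.
ᾱ = 0.2268, so room constant R = A/(1−ᾱ) = 539.567 m^2.
Lp = 79.8 + 10·log₁₀(4/539.567) = 79.8 + (-21.30) = 58.5 dB.

58.5 dB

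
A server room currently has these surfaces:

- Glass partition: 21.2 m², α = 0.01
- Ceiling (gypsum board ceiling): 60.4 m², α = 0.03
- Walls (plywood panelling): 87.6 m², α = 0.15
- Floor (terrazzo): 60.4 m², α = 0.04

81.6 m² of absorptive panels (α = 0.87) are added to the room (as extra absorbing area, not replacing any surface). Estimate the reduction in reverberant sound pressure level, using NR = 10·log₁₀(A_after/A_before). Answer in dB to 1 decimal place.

7.0 dB

Total absorption A_before = 21.2*0.01 + 60.4*0.03 + 87.6*0.15 + 60.4*0.04
  = 0.212 + 1.812 + 13.140 + 2.416 = 17.580 m² sabins.
Treatment contributes 81.6·0.87 = 70.992 sabins.
New total A_after = 88.572 sabins.
Reduction = 10 log₁₀(A_after/A_before) = 10 log₁₀(5.0382) = 7.0 dB.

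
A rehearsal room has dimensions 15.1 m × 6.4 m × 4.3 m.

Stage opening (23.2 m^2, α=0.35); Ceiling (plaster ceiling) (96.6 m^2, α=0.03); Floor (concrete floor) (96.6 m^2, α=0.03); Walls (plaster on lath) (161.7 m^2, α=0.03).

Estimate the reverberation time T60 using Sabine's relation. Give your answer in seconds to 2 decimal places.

3.56 s

A = Σ Sᵢαᵢ = 23.2·0.35 + 96.6·0.03 + 96.6·0.03 + 161.7·0.03 = 18.767 sabins.
Volume V = 15.1 × 6.4 × 4.3 = 415.552 m³.
Sabine: RT60 = 0.161 × 415.552 / 18.767 = 3.56 s.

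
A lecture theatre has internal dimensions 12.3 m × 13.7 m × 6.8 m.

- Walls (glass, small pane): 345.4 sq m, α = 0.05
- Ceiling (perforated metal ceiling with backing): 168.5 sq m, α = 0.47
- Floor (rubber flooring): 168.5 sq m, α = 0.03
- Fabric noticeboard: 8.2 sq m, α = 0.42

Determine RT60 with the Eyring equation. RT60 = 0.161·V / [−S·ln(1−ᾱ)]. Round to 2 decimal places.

Total surface area S = 345.4 + 168.5 + 168.5 + 8.2 = 690.6 sq m.
Σ(Sᵢαᵢ) = 345.4×0.05 + 168.5×0.47 + 168.5×0.03 + 8.2×0.42 = 104.964.
ᾱ = 104.964 / 690.6 = 0.1520.
−S·ln(1−ᾱ) = −690.6 × ln(1 − 0.1520) = 113.862.
V = 12.3 × 13.7 × 6.8 = 1145.868 m³.
T = 0.161·V/[−S·ln(1−ᾱ)] = 0.161·1145.868/113.862 = 1.62 s.

1.62 sec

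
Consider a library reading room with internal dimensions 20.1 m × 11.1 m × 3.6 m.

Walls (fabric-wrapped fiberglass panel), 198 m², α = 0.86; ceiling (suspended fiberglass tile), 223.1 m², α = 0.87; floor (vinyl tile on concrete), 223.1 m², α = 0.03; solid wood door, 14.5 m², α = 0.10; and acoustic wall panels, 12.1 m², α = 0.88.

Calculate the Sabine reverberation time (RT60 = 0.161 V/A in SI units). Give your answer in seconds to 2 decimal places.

0.34 s

Equivalent absorption area: A = 198*0.86 + 223.1*0.87 + 223.1*0.03 + 14.5*0.10 + 12.1*0.88 = 383.168 m².
Volume V = 20.1 × 11.1 × 3.6 = 803.196 m³.
RT60 = 0.161 · V / A = 0.161 × 803.196 / 383.168 = 0.34 s.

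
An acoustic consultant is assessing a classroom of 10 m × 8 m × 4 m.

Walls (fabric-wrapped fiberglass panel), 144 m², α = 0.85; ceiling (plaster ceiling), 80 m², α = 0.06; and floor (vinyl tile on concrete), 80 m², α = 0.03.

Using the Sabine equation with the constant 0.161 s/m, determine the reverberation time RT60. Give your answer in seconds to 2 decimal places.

Summing Sᵢαᵢ: 122.400 + 4.800 + 2.400 → A = 129.600 sabins.
V = 10·8·4 = 320 m³.
T = 0.161 V/A = 0.161·320/129.600 = 0.40 s.

0.40 s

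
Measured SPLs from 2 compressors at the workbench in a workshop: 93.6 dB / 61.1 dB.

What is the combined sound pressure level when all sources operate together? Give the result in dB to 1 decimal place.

Σ 10^(Lᵢ/10) = 2.292e+09.
Combined level = 10 log₁₀(2.292e+09) = 93.6 dB.

93.6 dB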